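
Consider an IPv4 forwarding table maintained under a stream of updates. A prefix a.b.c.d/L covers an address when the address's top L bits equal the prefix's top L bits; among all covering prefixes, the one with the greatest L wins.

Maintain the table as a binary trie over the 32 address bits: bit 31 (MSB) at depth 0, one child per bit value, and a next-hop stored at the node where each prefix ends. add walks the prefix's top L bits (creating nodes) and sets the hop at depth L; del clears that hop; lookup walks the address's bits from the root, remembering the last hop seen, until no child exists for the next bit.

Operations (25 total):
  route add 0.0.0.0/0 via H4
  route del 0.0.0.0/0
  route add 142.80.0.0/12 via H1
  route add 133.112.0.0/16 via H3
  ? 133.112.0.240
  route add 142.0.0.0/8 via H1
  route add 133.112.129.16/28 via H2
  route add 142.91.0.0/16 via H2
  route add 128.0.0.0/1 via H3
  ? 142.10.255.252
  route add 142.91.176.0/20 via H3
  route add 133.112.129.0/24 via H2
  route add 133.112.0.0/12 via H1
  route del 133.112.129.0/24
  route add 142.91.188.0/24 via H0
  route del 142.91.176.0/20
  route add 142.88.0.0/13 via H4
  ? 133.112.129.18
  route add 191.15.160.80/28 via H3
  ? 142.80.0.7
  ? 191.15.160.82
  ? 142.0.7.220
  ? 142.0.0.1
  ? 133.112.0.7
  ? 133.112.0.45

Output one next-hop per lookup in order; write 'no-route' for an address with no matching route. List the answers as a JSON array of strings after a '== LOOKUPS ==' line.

Trace:
  + 0.0.0.0/0 (H4) depth=0
  - 0.0.0.0/0 clear@0
  + 142.80.0.0/12 (H1) depth=12
  + 133.112.0.0/16 (H3) depth=16
  ? 133.112.0.240  path d0:-→d1:-→d2:-→d3:-→d4:-→d5:-→d6:-→d7:-→d8:-→d9:-→d10:-→d11:-→d12:-→d13:-→d14:-→d15:-→d16:H3  best=H3
  + 142.0.0.0/8 (H1) depth=8
  + 133.112.129.16/28 (H2) depth=28
  + 142.91.0.0/16 (H2) depth=16
  + 128.0.0.0/1 (H3) depth=1
  ? 142.10.255.252  path d0:-→d1:H3→d2:-→d3:-→d4:-→d5:-→d6:-→d7:-→d8:H1→d9:-  best=H1
  + 142.91.176.0/20 (H3) depth=20
  + 133.112.129.0/24 (H2) depth=24
  + 133.112.0.0/12 (H1) depth=12
  - 133.112.129.0/24 clear@24
  + 142.91.188.0/24 (H0) depth=24
  - 142.91.176.0/20 clear@20
  + 142.88.0.0/13 (H4) depth=13
  ? 133.112.129.18  path d0:-→d1:H3→d2:-→d3:-→d4:-→d5:-→d6:-→d7:-→d8:-→d9:-→d10:-→d11:-→d12:H1→d13:-→d14:-→d15:-→d16:H3→d17:-→d18:-→d19:-→d20:-→d21:-→d22:-→d23:-→d24:-→d25:-→d26:-→d27:-→d28:H2  best=H2
  + 191.15.160.80/28 (H3) depth=28
  ? 142.80.0.7  path d0:-→d1:H3→d2:-→d3:-→d4:-→d5:-→d6:-→d7:-→d8:H1→d9:-→d10:-→d11:-→d12:H1  best=H1
  ? 191.15.160.82  path d0:-→d1:H3→d2:-→d3:-→d4:-→d5:-→d6:-→d7:-→d8:-→d9:-→d10:-→d11:-→d12:-→d13:-→d14:-→d15:-→d16:-→d17:-→d18:-→d19:-→d20:-→d21:-→d22:-→d23:-→d24:-→d25:-→d26:-→d27:-→d28:H3  best=H3
  ? 142.0.7.220  path d0:-→d1:H3→d2:-→d3:-→d4:-→d5:-→d6:-→d7:-→d8:H1→d9:-  best=H1
  ? 142.0.0.1  path d0:-→d1:H3→d2:-→d3:-→d4:-→d5:-→d6:-→d7:-→d8:H1→d9:-  best=H1
  ? 133.112.0.7  path d0:-→d1:H3→d2:-→d3:-→d4:-→d5:-→d6:-→d7:-→d8:-→d9:-→d10:-→d11:-→d12:H1→d13:-→d14:-→d15:-→d16:H3  best=H3
  ? 133.112.0.45  path d0:-→d1:H3→d2:-→d3:-→d4:-→d5:-→d6:-→d7:-→d8:-→d9:-→d10:-→d11:-→d12:H1→d13:-→d14:-→d15:-→d16:H3  best=H3

== LOOKUPS ==
["H3","H1","H2","H1","H3","H1","H1","H3","H3"]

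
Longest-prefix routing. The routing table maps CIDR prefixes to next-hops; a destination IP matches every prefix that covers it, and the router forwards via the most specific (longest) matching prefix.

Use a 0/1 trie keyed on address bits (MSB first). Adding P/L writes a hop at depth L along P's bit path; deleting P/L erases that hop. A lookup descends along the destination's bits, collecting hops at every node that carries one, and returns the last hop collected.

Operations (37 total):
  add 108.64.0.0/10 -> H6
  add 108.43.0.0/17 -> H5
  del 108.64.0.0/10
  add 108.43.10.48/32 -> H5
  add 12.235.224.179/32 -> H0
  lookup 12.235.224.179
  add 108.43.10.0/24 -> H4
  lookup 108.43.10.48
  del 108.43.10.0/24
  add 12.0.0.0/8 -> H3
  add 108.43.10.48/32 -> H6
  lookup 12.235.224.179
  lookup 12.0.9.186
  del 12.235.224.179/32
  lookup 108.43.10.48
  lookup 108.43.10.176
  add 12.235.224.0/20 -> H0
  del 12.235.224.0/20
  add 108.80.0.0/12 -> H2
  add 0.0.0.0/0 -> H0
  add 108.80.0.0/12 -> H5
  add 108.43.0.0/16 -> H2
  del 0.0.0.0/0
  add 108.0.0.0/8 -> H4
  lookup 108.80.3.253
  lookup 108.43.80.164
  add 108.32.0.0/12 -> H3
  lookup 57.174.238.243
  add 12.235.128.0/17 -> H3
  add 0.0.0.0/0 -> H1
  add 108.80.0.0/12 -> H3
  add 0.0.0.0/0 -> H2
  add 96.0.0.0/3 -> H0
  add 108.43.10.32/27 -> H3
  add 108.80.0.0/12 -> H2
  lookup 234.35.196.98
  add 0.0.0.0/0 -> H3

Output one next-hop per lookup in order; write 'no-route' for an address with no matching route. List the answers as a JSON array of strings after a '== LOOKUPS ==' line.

Trace:
  add 108.64.0.0/10 -> H6 at depth 10
  add 108.43.0.0/17 -> H5 at depth 17
  del 108.64.0.0/10 (clear depth 10)
  add 108.43.10.48/32 -> H5 at depth 32
  add 12.235.224.179/32 -> H0 at depth 32
  lookup 12.235.224.179: bits 00001100111010111110000010110011 walk d0:-→d1:-→d2:-→d3:-→d4:-→d5:-→d6:-→d7:-→d8:-→d9:-→d10:-→d11:-→d12:-→d13:-→d14:-→d15:-→d16:-→d17:-→d18:-→d19:-→d20:-→d21:-→d22:-→d23:-→d24:-→d25:-→d26:-→d27:-→d28:-→d29:-→d30:-→d31:-→d32:H0 -> H0
  add 108.43.10.0/24 -> H4 at depth 24
  lookup 108.43.10.48: bits 01101100001010110000101000110000 walk d0:-→d1:-→d2:-→d3:-→d4:-→d5:-→d6:-→d7:-→d8:-→d9:-→d10:-→d11:-→d12:-→d13:-→d14:-→d15:-→d16:-→d17:H5→d18:-→d19:-→d20:-→d21:-→d22:-→d23:-→d24:H4→d25:-→d26:-→d27:-→d28:-→d29:-→d30:-→d31:-→d32:H5 -> H5
  del 108.43.10.0/24 (clear depth 24)
  add 12.0.0.0/8 -> H3 at depth 8
  add 108.43.10.48/32 -> H6 at depth 32
  lookup 12.235.224.179: bits 00001100111010111110000010110011 walk d0:-→d1:-→d2:-→d3:-→d4:-→d5:-→d6:-→d7:-→d8:H3→d9:-→d10:-→d11:-→d12:-→d13:-→d14:-→d15:-→d16:-→d17:-→d18:-→d19:-→d20:-→d21:-→d22:-→d23:-→d24:-→d25:-→d26:-→d27:-→d28:-→d29:-→d30:-→d31:-→d32:H0 -> H0
  lookup 12.0.9.186: bits 00001100 walk d0:-→d1:-→d2:-→d3:-→d4:-→d5:-→d6:-→d7:-→d8:H3 -> H3
  del 12.235.224.179/32 (clear depth 32)
  lookup 108.43.10.48: bits 01101100001010110000101000110000 walk d0:-→d1:-→d2:-→d3:-→d4:-→d5:-→d6:-→d7:-→d8:-→d9:-→d10:-→d11:-→d12:-→d13:-→d14:-→d15:-→d16:-→d17:H5→d18:-→d19:-→d20:-→d21:-→d22:-→d23:-→d24:-→d25:-→d26:-→d27:-→d28:-→d29:-→d30:-→d31:-→d32:H6 -> H6
  lookup 108.43.10.176: bits 011011000010101100001010 walk d0:-→d1:-→d2:-→d3:-→d4:-→d5:-→d6:-→d7:-→d8:-→d9:-→d10:-→d11:-→d12:-→d13:-→d14:-→d15:-→d16:-→d17:H5→d18:-→d19:-→d20:-→d21:-→d22:-→d23:-→d24:- -> H5
  add 12.235.224.0/20 -> H0 at depth 20
  del 12.235.224.0/20 (clear depth 20)
  add 108.80.0.0/12 -> H2 at depth 12
  add 0.0.0.0/0 -> H0 at depth 0
  add 108.80.0.0/12 -> H5 at depth 12
  add 108.43.0.0/16 -> H2 at depth 16
  del 0.0.0.0/0 (clear depth 0)
  add 108.0.0.0/8 -> H4 at depth 8
  lookup 108.80.3.253: bits 011011000101 walk d0:-→d1:-→d2:-→d3:-→d4:-→d5:-→d6:-→d7:-→d8:H4→d9:-→d10:-→d11:-→d12:H5 -> H5
  lookup 108.43.80.164: bits 01101100001010110 walk d0:-→d1:-→d2:-→d3:-→d4:-→d5:-→d6:-→d7:-→d8:H4→d9:-→d10:-→d11:-→d12:-→d13:-→d14:-→d15:-→d16:H2→d17:H5 -> H5
  add 108.32.0.0/12 -> H3 at depth 12
  lookup 57.174.238.243: bits 00 walk d0:-→d1:-→d2:- -> no-route
  add 12.235.128.0/17 -> H3 at depth 17
  add 0.0.0.0/0 -> H1 at depth 0
  add 108.80.0.0/12 -> H3 at depth 12
  add 0.0.0.0/0 -> H2 at depth 0
  add 96.0.0.0/3 -> H0 at depth 3
  add 108.43.10.32/27 -> H3 at depth 27
  add 108.80.0.0/12 -> H2 at depth 12
  lookup 234.35.196.98: bits ε walk d0:H2 -> H2
  add 0.0.0.0/0 -> H3 at depth 0

== LOOKUPS ==
["H0","H5","H0","H3","H6","H5","H5","H5","no-route","H2"]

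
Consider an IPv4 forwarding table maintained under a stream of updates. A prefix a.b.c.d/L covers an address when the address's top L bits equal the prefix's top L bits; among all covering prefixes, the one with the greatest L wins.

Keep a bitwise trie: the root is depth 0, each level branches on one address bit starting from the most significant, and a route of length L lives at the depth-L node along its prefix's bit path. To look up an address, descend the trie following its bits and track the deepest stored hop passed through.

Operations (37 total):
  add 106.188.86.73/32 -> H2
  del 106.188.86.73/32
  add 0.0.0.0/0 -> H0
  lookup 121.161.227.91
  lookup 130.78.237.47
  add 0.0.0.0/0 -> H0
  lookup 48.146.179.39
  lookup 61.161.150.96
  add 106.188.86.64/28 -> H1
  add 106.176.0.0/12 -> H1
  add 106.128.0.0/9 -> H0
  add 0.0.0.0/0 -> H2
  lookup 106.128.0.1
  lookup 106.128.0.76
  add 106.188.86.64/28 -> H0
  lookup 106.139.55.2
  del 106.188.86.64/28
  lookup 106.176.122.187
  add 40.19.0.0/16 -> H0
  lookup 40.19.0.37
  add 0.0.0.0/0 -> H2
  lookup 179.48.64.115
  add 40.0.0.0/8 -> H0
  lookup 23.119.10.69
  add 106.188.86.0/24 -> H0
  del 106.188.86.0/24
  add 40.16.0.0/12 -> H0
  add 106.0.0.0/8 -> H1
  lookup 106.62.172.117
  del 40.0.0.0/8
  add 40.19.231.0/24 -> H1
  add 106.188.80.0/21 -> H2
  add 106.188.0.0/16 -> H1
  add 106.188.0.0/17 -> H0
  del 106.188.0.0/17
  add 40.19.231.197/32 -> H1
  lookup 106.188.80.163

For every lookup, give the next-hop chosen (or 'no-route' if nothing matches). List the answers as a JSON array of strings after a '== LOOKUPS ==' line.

Trace:
  + 106.188.86.73/32 (H2) depth=32
  del 106.188.86.73/32 (clear depth 32)
  + 0.0.0.0/0 (H0) depth=0
  lookup 121.161.227.91: bits 011 walk d0:H0→d1:-→d2:-→d3:- -> H0
  lookup 130.78.237.47: bits ε walk d0:H0 -> H0
  + 0.0.0.0/0 (H0) depth=0
  lookup 48.146.179.39: bits 0 walk d0:H0→d1:- -> H0
  lookup 61.161.150.96: bits 0 walk d0:H0→d1:- -> H0
  + 106.188.86.64/28 (H1) depth=28
  + 106.176.0.0/12 (H1) depth=12
  + 106.128.0.0/9 (H0) depth=9
  + 0.0.0.0/0 (H2) depth=0
  lookup 106.128.0.1: bits 0110101010 walk d0:H2→d1:-→d2:-→d3:-→d4:-→d5:-→d6:-→d7:-→d8:-→d9:H0→d10:- -> H0
  lookup 106.128.0.76: bits 0110101010 walk d0:H2→d1:-→d2:-→d3:-→d4:-→d5:-→d6:-→d7:-→d8:-→d9:H0→d10:- -> H0
  + 106.188.86.64/28 (H0) depth=28
  lookup 106.139.55.2: bits 0110101010 walk d0:H2→d1:-→d2:-→d3:-→d4:-→d5:-→d6:-→d7:-→d8:-→d9:H0→d10:- -> H0
  del 106.188.86.64/28 (clear depth 28)
  lookup 106.176.122.187: bits 011010101011 walk d0:H2→d1:-→d2:-→d3:-→d4:-→d5:-→d6:-→d7:-→d8:-→d9:H0→d10:-→d11:-→d12:H1 -> H1
  + 40.19.0.0/16 (H0) depth=16
  lookup 40.19.0.37: bits 0010100000010011 walk d0:H2→d1:-→d2:-→d3:-→d4:-→d5:-→d6:-→d7:-→d8:-→d9:-→d10:-→d11:-→d12:-→d13:-→d14:-→d15:-→d16:H0 -> H0
  + 0.0.0.0/0 (H2) depth=0
  lookup 179.48.64.115: bits ε walk d0:H2 -> H2
  + 40.0.0.0/8 (H0) depth=8
  lookup 23.119.10.69: bits 00 walk d0:H2→d1:-→d2:- -> H2
  + 106.188.86.0/24 (H0) depth=24
  del 106.188.86.0/24 (clear depth 24)
  + 40.16.0.0/12 (H0) depth=12
  + 106.0.0.0/8 (H1) depth=8
  lookup 106.62.172.117: bits 01101010 walk d0:H2→d1:-→d2:-→d3:-→d4:-→d5:-→d6:-→d7:-→d8:H1 -> H1
  del 40.0.0.0/8 (clear depth 8)
  + 40.19.231.0/24 (H1) depth=24
  + 106.188.80.0/21 (H2) depth=21
  + 106.188.0.0/16 (H1) depth=16
  + 106.188.0.0/17 (H0) depth=17
  del 106.188.0.0/17 (clear depth 17)
  + 40.19.231.197/32 (H1) depth=32
  lookup 106.188.80.163: bits 011010101011110001010 walk d0:H2→d1:-→d2:-→d3:-→d4:-→d5:-→d6:-→d7:-→d8:H1→d9:H0→d10:-→d11:-→d12:H1→d13:-→d14:-→d15:-→d16:H1→d17:-→d18:-→d19:-→d20:-→d21:H2 -> H2

== LOOKUPS ==
["H0","H0","H0","H0","H0","H0","H0","H1","H0","H2","H2","H1","H2"]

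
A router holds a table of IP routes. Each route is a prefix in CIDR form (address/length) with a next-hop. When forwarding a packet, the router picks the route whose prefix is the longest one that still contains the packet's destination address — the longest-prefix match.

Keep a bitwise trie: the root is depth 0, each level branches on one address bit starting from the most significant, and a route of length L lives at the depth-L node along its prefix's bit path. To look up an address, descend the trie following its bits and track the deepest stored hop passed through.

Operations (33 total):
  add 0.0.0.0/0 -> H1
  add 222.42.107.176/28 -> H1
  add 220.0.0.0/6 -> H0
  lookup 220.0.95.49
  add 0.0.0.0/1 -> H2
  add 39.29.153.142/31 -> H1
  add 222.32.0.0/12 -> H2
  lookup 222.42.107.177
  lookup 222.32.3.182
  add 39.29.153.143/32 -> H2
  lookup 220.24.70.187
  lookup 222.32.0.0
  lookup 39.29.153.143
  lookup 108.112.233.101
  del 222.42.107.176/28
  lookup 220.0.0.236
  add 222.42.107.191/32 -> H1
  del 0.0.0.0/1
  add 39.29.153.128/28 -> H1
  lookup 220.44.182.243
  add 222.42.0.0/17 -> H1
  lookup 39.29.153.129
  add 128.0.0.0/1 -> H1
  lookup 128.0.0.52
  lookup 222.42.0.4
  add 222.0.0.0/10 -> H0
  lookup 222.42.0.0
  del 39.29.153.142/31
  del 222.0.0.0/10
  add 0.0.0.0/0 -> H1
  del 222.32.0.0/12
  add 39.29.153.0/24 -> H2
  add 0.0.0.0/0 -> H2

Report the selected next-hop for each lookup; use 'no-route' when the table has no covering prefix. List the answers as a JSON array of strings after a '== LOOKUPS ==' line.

Apply in order:
  + 0.0.0.0/0 (H1) depth=0
  + 222.42.107.176/28 (H1) depth=28
  + 220.0.0.0/6 (H0) depth=6
  Q 220.0.95.49: descend 110111 ; hops seen [H1,H0] ; pick H0
  + 0.0.0.0/1 (H2) depth=1
  + 39.29.153.142/31 (H1) depth=31
  + 222.32.0.0/12 (H2) depth=12
  Q 222.42.107.177: descend 1101111000101010011010111011 ; hops seen [H1,H0,H2,H1] ; pick H1
  Q 222.32.3.182: descend 110111100010 ; hops seen [H1,H0,H2] ; pick H2
  + 39.29.153.143/32 (H2) depth=32
  Q 220.24.70.187: descend 110111 ; hops seen [H1,H0] ; pick H0
  Q 222.32.0.0: descend 110111100010 ; hops seen [H1,H0,H2] ; pick H2
  Q 39.29.153.143: descend 00100111000111011001100110001111 ; hops seen [H1,H2,H1,H2] ; pick H2
  Q 108.112.233.101: descend 0 ; hops seen [H1,H2] ; pick H2
  del 222.42.107.176/28 (clear depth 28)
  Q 220.0.0.236: descend 110111 ; hops seen [H1,H0] ; pick H0
  + 222.42.107.191/32 (H1) depth=32
  del 0.0.0.0/1 (clear depth 1)
  + 39.29.153.128/28 (H1) depth=28
  Q 220.44.182.243: descend 110111 ; hops seen [H1,H0] ; pick H0
  + 222.42.0.0/17 (H1) depth=17
  Q 39.29.153.129: descend 0010011100011101100110011000 ; hops seen [H1,H1] ; pick H1
  + 128.0.0.0/1 (H1) depth=1
  Q 128.0.0.52: descend 1 ; hops seen [H1,H1] ; pick H1
  Q 222.42.0.4: descend 11011110001010100 ; hops seen [H1,H1,H0,H2,H1] ; pick H1
  + 222.0.0.0/10 (H0) depth=10
  Q 222.42.0.0: descend 11011110001010100 ; hops seen [H1,H1,H0,H0,H2,H1] ; pick H1
  del 39.29.153.142/31 (clear depth 31)
  del 222.0.0.0/10 (clear depth 10)
  + 0.0.0.0/0 (H1) depth=0
  del 222.32.0.0/12 (clear depth 12)
  + 39.29.153.0/24 (H2) depth=24
  + 0.0.0.0/0 (H2) depth=0

== LOOKUPS ==
["H0","H1","H2","H0","H2","H2","H2","H0","H0","H1","H1","H1","H1"]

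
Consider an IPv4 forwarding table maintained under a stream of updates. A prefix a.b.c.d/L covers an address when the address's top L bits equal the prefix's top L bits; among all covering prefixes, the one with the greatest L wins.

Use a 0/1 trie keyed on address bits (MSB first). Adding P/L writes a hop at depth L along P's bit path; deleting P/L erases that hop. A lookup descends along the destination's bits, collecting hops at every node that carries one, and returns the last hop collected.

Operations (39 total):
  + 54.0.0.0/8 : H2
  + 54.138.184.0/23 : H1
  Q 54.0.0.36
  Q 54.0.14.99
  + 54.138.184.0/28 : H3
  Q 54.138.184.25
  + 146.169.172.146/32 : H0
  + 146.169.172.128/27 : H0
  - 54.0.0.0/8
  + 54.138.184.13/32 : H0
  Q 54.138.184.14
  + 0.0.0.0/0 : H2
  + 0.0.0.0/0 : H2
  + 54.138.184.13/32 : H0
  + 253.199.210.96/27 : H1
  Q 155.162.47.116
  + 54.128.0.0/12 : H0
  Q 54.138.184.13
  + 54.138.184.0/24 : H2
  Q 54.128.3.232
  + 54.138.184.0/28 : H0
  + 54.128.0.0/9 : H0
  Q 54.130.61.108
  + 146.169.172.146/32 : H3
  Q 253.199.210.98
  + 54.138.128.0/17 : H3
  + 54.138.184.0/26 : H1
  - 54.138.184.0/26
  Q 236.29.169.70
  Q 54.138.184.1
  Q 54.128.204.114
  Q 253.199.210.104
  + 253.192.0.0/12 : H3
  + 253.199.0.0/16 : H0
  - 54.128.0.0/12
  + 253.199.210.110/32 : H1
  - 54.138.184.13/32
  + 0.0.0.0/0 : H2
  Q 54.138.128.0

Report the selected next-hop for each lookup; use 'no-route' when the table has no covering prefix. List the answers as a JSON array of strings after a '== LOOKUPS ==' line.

Trace:
  add 54.0.0.0/8 -> H2 at depth 8
  add 54.138.184.0/23 -> H1 at depth 23
  ? 54.0.0.36  path d0:-→d1:-→d2:-→d3:-→d4:-→d5:-→d6:-→d7:-→d8:H2  best=H2
  ? 54.0.14.99  path d0:-→d1:-→d2:-→d3:-→d4:-→d5:-→d6:-→d7:-→d8:H2  best=H2
  add 54.138.184.0/28 -> H3 at depth 28
  ? 54.138.184.25  path d0:-→d1:-→d2:-→d3:-→d4:-→d5:-→d6:-→d7:-→d8:H2→d9:-→d10:-→d11:-→d12:-→d13:-→d14:-→d15:-→d16:-→d17:-→d18:-→d19:-→d20:-→d21:-→d22:-→d23:H1→d24:-→d25:-→d26:-→d27:-  best=H1
  add 146.169.172.146/32 -> H0 at depth 32
  add 146.169.172.128/27 -> H0 at depth 27
  - 54.0.0.0/8 clear@8
  add 54.138.184.13/32 -> H0 at depth 32
  ? 54.138.184.14  path d0:-→d1:-→d2:-→d3:-→d4:-→d5:-→d6:-→d7:-→d8:-→d9:-→d10:-→d11:-→d12:-→d13:-→d14:-→d15:-→d16:-→d17:-→d18:-→d19:-→d20:-→d21:-→d22:-→d23:H1→d24:-→d25:-→d26:-→d27:-→d28:H3→d29:-→d30:-  best=H3
  add 0.0.0.0/0 -> H2 at depth 0
  add 0.0.0.0/0 -> H2 at depth 0
  add 54.138.184.13/32 -> H0 at depth 32
  add 253.199.210.96/27 -> H1 at depth 27
  ? 155.162.47.116  path d0:H2→d1:-→d2:-→d3:-→d4:-  best=H2
  add 54.128.0.0/12 -> H0 at depth 12
  ? 54.138.184.13  path d0:H2→d1:-→d2:-→d3:-→d4:-→d5:-→d6:-→d7:-→d8:-→d9:-→d10:-→d11:-→d12:H0→d13:-→d14:-→d15:-→d16:-→d17:-→d18:-→d19:-→d20:-→d21:-→d22:-→d23:H1→d24:-→d25:-→d26:-→d27:-→d28:H3→d29:-→d30:-→d31:-→d32:H0  best=H0
  add 54.138.184.0/24 -> H2 at depth 24
  ? 54.128.3.232  path d0:H2→d1:-→d2:-→d3:-→d4:-→d5:-→d6:-→d7:-→d8:-→d9:-→d10:-→d11:-→d12:H0  best=H0
  add 54.138.184.0/28 -> H0 at depth 28
  add 54.128.0.0/9 -> H0 at depth 9
  ? 54.130.61.108  path d0:H2→d1:-→d2:-→d3:-→d4:-→d5:-→d6:-→d7:-→d8:-→d9:H0→d10:-→d11:-→d12:H0  best=H0
  add 146.169.172.146/32 -> H3 at depth 32
  ? 253.199.210.98  path d0:H2→d1:-→d2:-→d3:-→d4:-→d5:-→d6:-→d7:-→d8:-→d9:-→d10:-→d11:-→d12:-→d13:-→d14:-→d15:-→d16:-→d17:-→d18:-→d19:-→d20:-→d21:-→d22:-→d23:-→d24:-→d25:-→d26:-→d27:H1  best=H1
  add 54.138.128.0/17 -> H3 at depth 17
  add 54.138.184.0/26 -> H1 at depth 26
  - 54.138.184.0/26 clear@26
  ? 236.29.169.70  path d0:H2→d1:-→d2:-→d3:-  best=H2
  ? 54.138.184.1  path d0:H2→d1:-→d2:-→d3:-→d4:-→d5:-→d6:-→d7:-→d8:-→d9:H0→d10:-→d11:-→d12:H0→d13:-→d14:-→d15:-→d16:-→d17:H3→d18:-→d19:-→d20:-→d21:-→d22:-→d23:H1→d24:H2→d25:-→d26:-→d27:-→d28:H0  best=H0
  ? 54.128.204.114  path d0:H2→d1:-→d2:-→d3:-→d4:-→d5:-→d6:-→d7:-→d8:-→d9:H0→d10:-→d11:-→d12:H0  best=H0
  ? 253.199.210.104  path d0:H2→d1:-→d2:-→d3:-→d4:-→d5:-→d6:-→d7:-→d8:-→d9:-→d10:-→d11:-→d12:-→d13:-→d14:-→d15:-→d16:-→d17:-→d18:-→d19:-→d20:-→d21:-→d22:-→d23:-→d24:-→d25:-→d26:-→d27:H1  best=H1
  add 253.192.0.0/12 -> H3 at depth 12
  add 253.199.0.0/16 -> H0 at depth 16
  - 54.128.0.0/12 clear@12
  add 253.199.210.110/32 -> H1 at depth 32
  - 54.138.184.13/32 clear@32
  add 0.0.0.0/0 -> H2 at depth 0
  ? 54.138.128.0  path d0:H2→d1:-→d2:-→d3:-→d4:-→d5:-→d6:-→d7:-→d8:-→d9:H0→d10:-→d11:-→d12:-→d13:-→d14:-→d15:-→d16:-→d17:H3→d18:-  best=H3

== LOOKUPS ==
["H2","H2","H1","H3","H2","H0","H0","H0","H1","H2","H0","H0","H1","H3"]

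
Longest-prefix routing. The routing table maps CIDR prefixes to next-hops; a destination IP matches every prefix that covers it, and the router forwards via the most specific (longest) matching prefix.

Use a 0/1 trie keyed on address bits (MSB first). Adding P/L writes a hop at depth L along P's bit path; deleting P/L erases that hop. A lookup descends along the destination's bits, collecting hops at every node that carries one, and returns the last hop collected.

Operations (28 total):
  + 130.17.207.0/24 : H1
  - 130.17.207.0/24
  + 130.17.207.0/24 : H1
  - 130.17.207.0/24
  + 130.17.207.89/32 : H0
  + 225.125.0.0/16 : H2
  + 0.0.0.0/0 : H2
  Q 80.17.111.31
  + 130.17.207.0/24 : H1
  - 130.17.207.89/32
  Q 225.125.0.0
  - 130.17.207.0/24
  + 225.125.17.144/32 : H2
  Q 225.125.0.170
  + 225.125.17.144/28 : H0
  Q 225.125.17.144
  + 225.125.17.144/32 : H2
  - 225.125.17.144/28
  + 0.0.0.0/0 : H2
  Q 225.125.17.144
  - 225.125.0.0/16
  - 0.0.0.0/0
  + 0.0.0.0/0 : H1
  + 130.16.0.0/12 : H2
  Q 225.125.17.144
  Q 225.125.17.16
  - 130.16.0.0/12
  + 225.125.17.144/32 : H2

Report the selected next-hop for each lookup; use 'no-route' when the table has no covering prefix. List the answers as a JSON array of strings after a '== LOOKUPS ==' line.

Apply in order:
  + 130.17.207.0/24 (H1) depth=24
  del 130.17.207.0/24 (clear depth 24)
  + 130.17.207.0/24 (H1) depth=24
  del 130.17.207.0/24 (clear depth 24)
  + 130.17.207.89/32 (H0) depth=32
  + 225.125.0.0/16 (H2) depth=16
  + 0.0.0.0/0 (H2) depth=0
  ? 80.17.111.31  path d0:H2  best=H2
  + 130.17.207.0/24 (H1) depth=24
  del 130.17.207.89/32 (clear depth 32)
  ? 225.125.0.0  path d0:H2→d1:-→d2:-→d3:-→d4:-→d5:-→d6:-→d7:-→d8:-→d9:-→d10:-→d11:-→d12:-→d13:-→d14:-→d15:-→d16:H2  best=H2
  del 130.17.207.0/24 (clear depth 24)
  + 225.125.17.144/32 (H2) depth=32
  ? 225.125.0.170  path d0:H2→d1:-→d2:-→d3:-→d4:-→d5:-→d6:-→d7:-→d8:-→d9:-→d10:-→d11:-→d12:-→d13:-→d14:-→d15:-→d16:H2→d17:-→d18:-→d19:-  best=H2
  + 225.125.17.144/28 (H0) depth=28
  ? 225.125.17.144  path d0:H2→d1:-→d2:-→d3:-→d4:-→d5:-→d6:-→d7:-→d8:-→d9:-→d10:-→d11:-→d12:-→d13:-→d14:-→d15:-→d16:H2→d17:-→d18:-→d19:-→d20:-→d21:-→d22:-→d23:-→d24:-→d25:-→d26:-→d27:-→d28:H0→d29:-→d30:-→d31:-→d32:H2  best=H2
  + 225.125.17.144/32 (H2) depth=32
  del 225.125.17.144/28 (clear depth 28)
  + 0.0.0.0/0 (H2) depth=0
  ? 225.125.17.144  path d0:H2→d1:-→d2:-→d3:-→d4:-→d5:-→d6:-→d7:-→d8:-→d9:-→d10:-→d11:-→d12:-→d13:-→d14:-→d15:-→d16:H2→d17:-→d18:-→d19:-→d20:-→d21:-→d22:-→d23:-→d24:-→d25:-→d26:-→d27:-→d28:-→d29:-→d30:-→d31:-→d32:H2  best=H2
  del 225.125.0.0/16 (clear depth 16)
  del 0.0.0.0/0 (clear depth 0)
  + 0.0.0.0/0 (H1) depth=0
  + 130.16.0.0/12 (H2) depth=12
  ? 225.125.17.144  path d0:H1→d1:-→d2:-→d3:-→d4:-→d5:-→d6:-→d7:-→d8:-→d9:-→d10:-→d11:-→d12:-→d13:-→d14:-→d15:-→d16:-→d17:-→d18:-→d19:-→d20:-→d21:-→d22:-→d23:-→d24:-→d25:-→d26:-→d27:-→d28:-→d29:-→d30:-→d31:-→d32:H2  best=H2
  ? 225.125.17.16  path d0:H1→d1:-→d2:-→d3:-→d4:-→d5:-→d6:-→d7:-→d8:-→d9:-→d10:-→d11:-→d12:-→d13:-→d14:-→d15:-→d16:-→d17:-→d18:-→d19:-→d20:-→d21:-→d22:-→d23:-→d24:-  best=H1
  del 130.16.0.0/12 (clear depth 12)
  + 225.125.17.144/32 (H2) depth=32

== LOOKUPS ==
["H2","H2","H2","H2","H2","H2","H1"]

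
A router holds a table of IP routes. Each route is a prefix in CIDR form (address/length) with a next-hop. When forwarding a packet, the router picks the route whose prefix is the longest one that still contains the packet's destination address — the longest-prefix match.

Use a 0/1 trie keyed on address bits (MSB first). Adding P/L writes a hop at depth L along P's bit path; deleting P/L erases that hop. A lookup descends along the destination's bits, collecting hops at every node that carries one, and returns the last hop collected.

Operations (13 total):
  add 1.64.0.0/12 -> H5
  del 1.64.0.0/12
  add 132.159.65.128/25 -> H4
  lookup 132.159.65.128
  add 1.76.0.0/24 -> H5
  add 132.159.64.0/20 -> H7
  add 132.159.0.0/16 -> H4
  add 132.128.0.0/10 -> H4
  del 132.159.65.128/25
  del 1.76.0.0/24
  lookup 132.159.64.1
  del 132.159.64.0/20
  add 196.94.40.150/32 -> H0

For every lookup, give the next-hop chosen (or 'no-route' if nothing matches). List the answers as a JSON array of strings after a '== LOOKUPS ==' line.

Apply in order:
  add 1.64.0.0/12 -> H5 at depth 12
  - 1.64.0.0/12 clear@12
  add 132.159.65.128/25 -> H4 at depth 25
  Q 132.159.65.128: descend 1000010010011111010000011 ; hops seen [H4] ; pick H4
  add 1.76.0.0/24 -> H5 at depth 24
  add 132.159.64.0/20 -> H7 at depth 20
  add 132.159.0.0/16 -> H4 at depth 16
  add 132.128.0.0/10 -> H4 at depth 10
  - 132.159.65.128/25 clear@25
  - 1.76.0.0/24 clear@24
  Q 132.159.64.1: descend 10000100100111110100000 ; hops seen [H4,H4,H7] ; pick H7
  - 132.159.64.0/20 clear@20
  add 196.94.40.150/32 -> H0 at depth 32

== LOOKUPS ==
["H4","H7"]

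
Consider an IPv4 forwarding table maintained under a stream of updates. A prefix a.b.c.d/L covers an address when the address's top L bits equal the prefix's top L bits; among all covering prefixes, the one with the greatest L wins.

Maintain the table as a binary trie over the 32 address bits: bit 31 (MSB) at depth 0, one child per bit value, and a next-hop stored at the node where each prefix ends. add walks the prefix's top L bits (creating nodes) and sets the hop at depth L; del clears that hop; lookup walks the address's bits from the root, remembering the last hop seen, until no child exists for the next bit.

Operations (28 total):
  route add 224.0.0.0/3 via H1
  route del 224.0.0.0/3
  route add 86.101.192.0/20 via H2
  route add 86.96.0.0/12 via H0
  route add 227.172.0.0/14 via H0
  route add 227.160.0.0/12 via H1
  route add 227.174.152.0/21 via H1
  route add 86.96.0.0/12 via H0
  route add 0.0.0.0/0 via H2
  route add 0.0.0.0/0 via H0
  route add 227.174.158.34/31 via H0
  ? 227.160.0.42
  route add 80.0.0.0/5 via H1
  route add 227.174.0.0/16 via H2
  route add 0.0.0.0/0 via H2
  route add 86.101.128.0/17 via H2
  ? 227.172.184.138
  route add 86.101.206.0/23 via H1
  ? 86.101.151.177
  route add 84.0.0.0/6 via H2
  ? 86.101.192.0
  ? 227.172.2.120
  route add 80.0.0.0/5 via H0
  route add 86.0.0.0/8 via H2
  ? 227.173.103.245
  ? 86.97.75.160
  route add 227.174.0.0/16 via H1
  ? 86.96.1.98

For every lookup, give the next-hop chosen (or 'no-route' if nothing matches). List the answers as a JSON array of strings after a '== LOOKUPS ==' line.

Trace:
  add 224.0.0.0/3 -> H1 at depth 3
  - 224.0.0.0/3 clear@3
  add 86.101.192.0/20 -> H2 at depth 20
  add 86.96.0.0/12 -> H0 at depth 12
  add 227.172.0.0/14 -> H0 at depth 14
  add 227.160.0.0/12 -> H1 at depth 12
  add 227.174.152.0/21 -> H1 at depth 21
  add 86.96.0.0/12 -> H0 at depth 12
  add 0.0.0.0/0 -> H2 at depth 0
  add 0.0.0.0/0 -> H0 at depth 0
  add 227.174.158.34/31 -> H0 at depth 31
  Q 227.160.0.42: descend 111000111010 ; hops seen [H0,H1] ; pick H1
  add 80.0.0.0/5 -> H1 at depth 5
  add 227.174.0.0/16 -> H2 at depth 16
  add 0.0.0.0/0 -> H2 at depth 0
  add 86.101.128.0/17 -> H2 at depth 17
  Q 227.172.184.138: descend 11100011101011 ; hops seen [H2,H1,H0] ; pick H0
  add 86.101.206.0/23 -> H1 at depth 23
  Q 86.101.151.177: descend 01010110011001011 ; hops seen [H2,H1,H0,H2] ; pick H2
  add 84.0.0.0/6 -> H2 at depth 6
  Q 86.101.192.0: descend 01010110011001011100 ; hops seen [H2,H1,H2,H0,H2,H2] ; pick H2
  Q 227.172.2.120: descend 11100011101011 ; hops seen [H2,H1,H0] ; pick H0
  add 80.0.0.0/5 -> H0 at depth 5
  add 86.0.0.0/8 -> H2 at depth 8
  Q 227.173.103.245: descend 11100011101011 ; hops seen [H2,H1,H0] ; pick H0
  Q 86.97.75.160: descend 0101011001100 ; hops seen [H2,H0,H2,H2,H0] ; pick H0
  add 227.174.0.0/16 -> H1 at depth 16
  Q 86.96.1.98: descend 0101011001100 ; hops seen [H2,H0,H2,H2,H0] ; pick H0

== LOOKUPS ==
["H1","H0","H2","H2","H0","H0","H0","H0"]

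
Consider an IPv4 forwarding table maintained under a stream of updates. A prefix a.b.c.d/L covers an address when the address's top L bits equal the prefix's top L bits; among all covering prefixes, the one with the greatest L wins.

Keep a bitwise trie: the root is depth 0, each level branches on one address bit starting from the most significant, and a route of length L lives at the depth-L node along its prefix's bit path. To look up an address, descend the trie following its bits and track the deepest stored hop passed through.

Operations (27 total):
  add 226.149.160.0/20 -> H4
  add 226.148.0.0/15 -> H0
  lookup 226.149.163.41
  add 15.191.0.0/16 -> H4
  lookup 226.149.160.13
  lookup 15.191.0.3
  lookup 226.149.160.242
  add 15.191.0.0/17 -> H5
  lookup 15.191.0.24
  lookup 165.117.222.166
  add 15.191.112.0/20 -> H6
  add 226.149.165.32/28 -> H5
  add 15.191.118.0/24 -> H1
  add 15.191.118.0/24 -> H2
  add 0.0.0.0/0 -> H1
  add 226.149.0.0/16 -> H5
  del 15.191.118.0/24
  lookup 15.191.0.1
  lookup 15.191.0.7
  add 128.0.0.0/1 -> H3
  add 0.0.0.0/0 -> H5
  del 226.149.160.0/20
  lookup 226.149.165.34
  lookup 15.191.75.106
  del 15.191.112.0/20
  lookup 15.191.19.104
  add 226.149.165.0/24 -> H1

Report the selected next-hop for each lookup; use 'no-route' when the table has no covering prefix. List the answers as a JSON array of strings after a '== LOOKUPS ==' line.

Trace:
  + 226.149.160.0/20 (H4) depth=20
  + 226.148.0.0/15 (H0) depth=15
  lookup 226.149.163.41: bits 11100010100101011010 walk d0:-→d1:-→d2:-→d3:-→d4:-→d5:-→d6:-→d7:-→d8:-→d9:-→d10:-→d11:-→d12:-→d13:-→d14:-→d15:H0→d16:-→d17:-→d18:-→d19:-→d20:H4 -> H4
  + 15.191.0.0/16 (H4) depth=16
  lookup 226.149.160.13: bits 11100010100101011010 walk d0:-→d1:-→d2:-→d3:-→d4:-→d5:-→d6:-→d7:-→d8:-→d9:-→d10:-→d11:-→d12:-→d13:-→d14:-→d15:H0→d16:-→d17:-→d18:-→d19:-→d20:H4 -> H4
  lookup 15.191.0.3: bits 0000111110111111 walk d0:-→d1:-→d2:-→d3:-→d4:-→d5:-→d6:-→d7:-→d8:-→d9:-→d10:-→d11:-→d12:-→d13:-→d14:-→d15:-→d16:H4 -> H4
  lookup 226.149.160.242: bits 11100010100101011010 walk d0:-→d1:-→d2:-→d3:-→d4:-→d5:-→d6:-→d7:-→d8:-→d9:-→d10:-→d11:-→d12:-→d13:-→d14:-→d15:H0→d16:-→d17:-→d18:-→d19:-→d20:H4 -> H4
  + 15.191.0.0/17 (H5) depth=17
  lookup 15.191.0.24: bits 00001111101111110 walk d0:-→d1:-→d2:-→d3:-→d4:-→d5:-→d6:-→d7:-→d8:-→d9:-→d10:-→d11:-→d12:-→d13:-→d14:-→d15:-→d16:H4→d17:H5 -> H5
  lookup 165.117.222.166: bits 1 walk d0:-→d1:- -> no-route
  + 15.191.112.0/20 (H6) depth=20
  + 226.149.165.32/28 (H5) depth=28
  + 15.191.118.0/24 (H1) depth=24
  + 15.191.118.0/24 (H2) depth=24
  + 0.0.0.0/0 (H1) depth=0
  + 226.149.0.0/16 (H5) depth=16
  - 15.191.118.0/24 clear@24
  lookup 15.191.0.1: bits 00001111101111110 walk d0:H1→d1:-→d2:-→d3:-→d4:-→d5:-→d6:-→d7:-→d8:-→d9:-→d10:-→d11:-→d12:-→d13:-→d14:-→d15:-→d16:H4→d17:H5 -> H5
  lookup 15.191.0.7: bits 00001111101111110 walk d0:H1→d1:-→d2:-→d3:-→d4:-→d5:-→d6:-→d7:-→d8:-→d9:-→d10:-→d11:-→d12:-→d13:-→d14:-→d15:-→d16:H4→d17:H5 -> H5
  + 128.0.0.0/1 (H3) depth=1
  + 0.0.0.0/0 (H5) depth=0
  - 226.149.160.0/20 clear@20
  lookup 226.149.165.34: bits 1110001010010101101001010010 walk d0:H5→d1:H3→d2:-→d3:-→d4:-→d5:-→d6:-→d7:-→d8:-→d9:-→d10:-→d11:-→d12:-→d13:-→d14:-→d15:H0→d16:H5→d17:-→d18:-→d19:-→d20:-→d21:-→d22:-→d23:-→d24:-→d25:-→d26:-→d27:-→d28:H5 -> H5
  lookup 15.191.75.106: bits 000011111011111101 walk d0:H5→d1:-→d2:-→d3:-→d4:-→d5:-→d6:-→d7:-→d8:-→d9:-→d10:-→d11:-→d12:-→d13:-→d14:-→d15:-→d16:H4→d17:H5→d18:- -> H5
  - 15.191.112.0/20 clear@20
  lookup 15.191.19.104: bits 00001111101111110 walk d0:H5→d1:-→d2:-→d3:-→d4:-→d5:-→d6:-→d7:-→d8:-→d9:-→d10:-→d11:-→d12:-→d13:-→d14:-→d15:-→d16:H4→d17:H5 -> H5
  + 226.149.165.0/24 (H1) depth=24

== LOOKUPS ==
["H4","H4","H4","H4","H5","no-route","H5","H5","H5","H5","H5"]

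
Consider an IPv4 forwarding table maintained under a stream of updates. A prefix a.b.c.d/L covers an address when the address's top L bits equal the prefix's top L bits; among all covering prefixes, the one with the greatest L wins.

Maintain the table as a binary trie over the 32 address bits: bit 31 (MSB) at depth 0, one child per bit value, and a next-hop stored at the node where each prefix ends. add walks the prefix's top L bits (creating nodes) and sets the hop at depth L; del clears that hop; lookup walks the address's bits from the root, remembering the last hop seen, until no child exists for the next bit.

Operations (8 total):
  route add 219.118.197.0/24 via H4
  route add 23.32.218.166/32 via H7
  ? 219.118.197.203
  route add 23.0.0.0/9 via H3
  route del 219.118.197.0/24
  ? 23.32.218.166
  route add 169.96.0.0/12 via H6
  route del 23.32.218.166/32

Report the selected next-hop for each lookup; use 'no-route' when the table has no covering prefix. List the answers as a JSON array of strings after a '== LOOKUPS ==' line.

Apply in order:
  + 219.118.197.0/24 (H4) depth=24
  + 23.32.218.166/32 (H7) depth=32
  Q 219.118.197.203: descend 110110110111011011000101 ; hops seen [H4] ; pick H4
  + 23.0.0.0/9 (H3) depth=9
  del 219.118.197.0/24 (clear depth 24)
  Q 23.32.218.166: descend 00010111001000001101101010100110 ; hops seen [H3,H7] ; pick H7
  + 169.96.0.0/12 (H6) depth=12
  del 23.32.218.166/32 (clear depth 32)

== LOOKUPS ==
["H4","H7"]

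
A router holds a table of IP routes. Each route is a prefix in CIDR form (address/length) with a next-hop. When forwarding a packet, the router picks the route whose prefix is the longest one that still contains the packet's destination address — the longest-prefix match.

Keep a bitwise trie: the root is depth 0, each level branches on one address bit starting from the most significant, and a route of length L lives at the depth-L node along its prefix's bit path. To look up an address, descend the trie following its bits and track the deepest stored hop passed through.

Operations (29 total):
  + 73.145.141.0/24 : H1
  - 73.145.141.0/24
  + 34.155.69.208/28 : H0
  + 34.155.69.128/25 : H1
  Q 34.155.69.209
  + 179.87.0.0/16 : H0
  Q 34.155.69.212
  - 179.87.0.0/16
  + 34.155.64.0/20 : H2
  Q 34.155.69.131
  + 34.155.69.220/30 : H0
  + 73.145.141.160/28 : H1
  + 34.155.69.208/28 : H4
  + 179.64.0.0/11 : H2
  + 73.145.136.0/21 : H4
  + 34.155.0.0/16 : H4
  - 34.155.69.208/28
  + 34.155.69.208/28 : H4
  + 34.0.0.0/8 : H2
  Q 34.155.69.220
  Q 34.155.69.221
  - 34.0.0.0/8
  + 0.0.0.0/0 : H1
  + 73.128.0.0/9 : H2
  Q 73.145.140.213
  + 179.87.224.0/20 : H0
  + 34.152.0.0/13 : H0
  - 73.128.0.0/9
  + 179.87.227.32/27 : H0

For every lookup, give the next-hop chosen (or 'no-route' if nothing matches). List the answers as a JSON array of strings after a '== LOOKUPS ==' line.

Trace:
  add 73.145.141.0/24 -> H1 at depth 24
  - 73.145.141.0/24 clear@24
  add 34.155.69.208/28 -> H0 at depth 28
  add 34.155.69.128/25 -> H1 at depth 25
  ? 34.155.69.209  path d0:-→d1:-→d2:-→d3:-→d4:-→d5:-→d6:-→d7:-→d8:-→d9:-→d10:-→d11:-→d12:-→d13:-→d14:-→d15:-→d16:-→d17:-→d18:-→d19:-→d20:-→d21:-→d22:-→d23:-→d24:-→d25:H1→d26:-→d27:-→d28:H0  best=H0
  add 179.87.0.0/16 -> H0 at depth 16
  ? 34.155.69.212  path d0:-→d1:-→d2:-→d3:-→d4:-→d5:-→d6:-→d7:-→d8:-→d9:-→d10:-→d11:-→d12:-→d13:-→d14:-→d15:-→d16:-→d17:-→d18:-→d19:-→d20:-→d21:-→d22:-→d23:-→d24:-→d25:H1→d26:-→d27:-→d28:H0  best=H0
  - 179.87.0.0/16 clear@16
  add 34.155.64.0/20 -> H2 at depth 20
  ? 34.155.69.131  path d0:-→d1:-→d2:-→d3:-→d4:-→d5:-→d6:-→d7:-→d8:-→d9:-→d10:-→d11:-→d12:-→d13:-→d14:-→d15:-→d16:-→d17:-→d18:-→d19:-→d20:H2→d21:-→d22:-→d23:-→d24:-→d25:H1  best=H1
  add 34.155.69.220/30 -> H0 at depth 30
  add 73.145.141.160/28 -> H1 at depth 28
  add 34.155.69.208/28 -> H4 at depth 28
  add 179.64.0.0/11 -> H2 at depth 11
  add 73.145.136.0/21 -> H4 at depth 21
  add 34.155.0.0/16 -> H4 at depth 16
  - 34.155.69.208/28 clear@28
  add 34.155.69.208/28 -> H4 at depth 28
  add 34.0.0.0/8 -> H2 at depth 8
  ? 34.155.69.220  path d0:-→d1:-→d2:-→d3:-→d4:-→d5:-→d6:-→d7:-→d8:H2→d9:-→d10:-→d11:-→d12:-→d13:-→d14:-→d15:-→d16:H4→d17:-→d18:-→d19:-→d20:H2→d21:-→d22:-→d23:-→d24:-→d25:H1→d26:-→d27:-→d28:H4→d29:-→d30:H0  best=H0
  ? 34.155.69.221  path d0:-→d1:-→d2:-→d3:-→d4:-→d5:-→d6:-→d7:-→d8:H2→d9:-→d10:-→d11:-→d12:-→d13:-→d14:-→d15:-→d16:H4→d17:-→d18:-→d19:-→d20:H2→d21:-→d22:-→d23:-→d24:-→d25:H1→d26:-→d27:-→d28:H4→d29:-→d30:H0  best=H0
  - 34.0.0.0/8 clear@8
  add 0.0.0.0/0 -> H1 at depth 0
  add 73.128.0.0/9 -> H2 at depth 9
  ? 73.145.140.213  path d0:H1→d1:-→d2:-→d3:-→d4:-→d5:-→d6:-→d7:-→d8:-→d9:H2→d10:-→d11:-→d12:-→d13:-→d14:-→d15:-→d16:-→d17:-→d18:-→d19:-→d20:-→d21:H4→d22:-→d23:-  best=H4
  add 179.87.224.0/20 -> H0 at depth 20
  add 34.152.0.0/13 -> H0 at depth 13
  - 73.128.0.0/9 clear@9
  add 179.87.227.32/27 -> H0 at depth 27

== LOOKUPS ==
["H0","H0","H1","H0","H0","H4"]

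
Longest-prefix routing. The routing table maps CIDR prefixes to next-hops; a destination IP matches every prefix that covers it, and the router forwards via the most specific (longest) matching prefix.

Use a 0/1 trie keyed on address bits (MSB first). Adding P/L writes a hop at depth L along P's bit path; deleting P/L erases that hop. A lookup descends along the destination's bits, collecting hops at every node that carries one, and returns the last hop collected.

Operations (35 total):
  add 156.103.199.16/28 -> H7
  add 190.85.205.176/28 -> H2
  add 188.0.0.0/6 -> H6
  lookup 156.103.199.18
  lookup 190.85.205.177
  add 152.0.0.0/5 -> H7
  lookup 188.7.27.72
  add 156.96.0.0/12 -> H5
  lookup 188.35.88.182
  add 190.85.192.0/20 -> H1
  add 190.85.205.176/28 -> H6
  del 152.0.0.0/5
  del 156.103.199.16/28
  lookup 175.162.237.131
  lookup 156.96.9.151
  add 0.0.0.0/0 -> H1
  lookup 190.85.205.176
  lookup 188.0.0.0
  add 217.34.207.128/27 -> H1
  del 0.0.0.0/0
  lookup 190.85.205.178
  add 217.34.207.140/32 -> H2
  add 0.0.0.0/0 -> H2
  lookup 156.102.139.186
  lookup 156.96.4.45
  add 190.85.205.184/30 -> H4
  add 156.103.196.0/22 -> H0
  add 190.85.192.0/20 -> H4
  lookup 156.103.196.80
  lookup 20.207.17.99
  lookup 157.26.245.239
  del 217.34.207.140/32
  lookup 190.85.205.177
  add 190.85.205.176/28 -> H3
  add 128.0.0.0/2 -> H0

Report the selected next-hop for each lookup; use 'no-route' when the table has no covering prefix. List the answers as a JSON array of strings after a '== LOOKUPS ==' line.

Trace:
  + 156.103.199.16/28 (H7) depth=28
  + 190.85.205.176/28 (H2) depth=28
  + 188.0.0.0/6 (H6) depth=6
  ? 156.103.199.18  path d0:-→d1:-→d2:-→d3:-→d4:-→d5:-→d6:-→d7:-→d8:-→d9:-→d10:-→d11:-→d12:-→d13:-→d14:-→d15:-→d16:-→d17:-→d18:-→d19:-→d20:-→d21:-→d22:-→d23:-→d24:-→d25:-→d26:-→d27:-→d28:H7  best=H7
  ? 190.85.205.177  path d0:-→d1:-→d2:-→d3:-→d4:-→d5:-→d6:H6→d7:-→d8:-→d9:-→d10:-→d11:-→d12:-→d13:-→d14:-→d15:-→d16:-→d17:-→d18:-→d19:-→d20:-→d21:-→d22:-→d23:-→d24:-→d25:-→d26:-→d27:-→d28:H2  best=H2
  + 152.0.0.0/5 (H7) depth=5
  ? 188.7.27.72  path d0:-→d1:-→d2:-→d3:-→d4:-→d5:-→d6:H6  best=H6
  + 156.96.0.0/12 (H5) depth=12
  ? 188.35.88.182  path d0:-→d1:-→d2:-→d3:-→d4:-→d5:-→d6:H6  best=H6
  + 190.85.192.0/20 (H1) depth=20
  + 190.85.205.176/28 (H6) depth=28
  - 152.0.0.0/5 clear@5
  - 156.103.199.16/28 clear@28
  ? 175.162.237.131  path d0:-→d1:-→d2:-→d3:-  best=no-route
  ? 156.96.9.151  path d0:-→d1:-→d2:-→d3:-→d4:-→d5:-→d6:-→d7:-→d8:-→d9:-→d10:-→d11:-→d12:H5→d13:-  best=H5
  + 0.0.0.0/0 (H1) depth=0
  ? 190.85.205.176  path d0:H1→d1:-→d2:-→d3:-→d4:-→d5:-→d6:H6→d7:-→d8:-→d9:-→d10:-→d11:-→d12:-→d13:-→d14:-→d15:-→d16:-→d17:-→d18:-→d19:-→d20:H1→d21:-→d22:-→d23:-→d24:-→d25:-→d26:-→d27:-→d28:H6  best=H6
  ? 188.0.0.0  path d0:H1→d1:-→d2:-→d3:-→d4:-→d5:-→d6:H6  best=H6
  + 217.34.207.128/27 (H1) depth=27
  - 0.0.0.0/0 clear@0
  ? 190.85.205.178  path d0:-→d1:-→d2:-→d3:-→d4:-→d5:-→d6:H6→d7:-→d8:-→d9:-→d10:-→d11:-→d12:-→d13:-→d14:-→d15:-→d16:-→d17:-→d18:-→d19:-→d20:H1→d21:-→d22:-→d23:-→d24:-→d25:-→d26:-→d27:-→d28:H6  best=H6
  + 217.34.207.140/32 (H2) depth=32
  + 0.0.0.0/0 (H2) depth=0
  ? 156.102.139.186  path d0:H2→d1:-→d2:-→d3:-→d4:-→d5:-→d6:-→d7:-→d8:-→d9:-→d10:-→d11:-→d12:H5→d13:-→d14:-→d15:-  best=H5
  ? 156.96.4.45  path d0:H2→d1:-→d2:-→d3:-→d4:-→d5:-→d6:-→d7:-→d8:-→d9:-→d10:-→d11:-→d12:H5→d13:-  best=H5
  + 190.85.205.184/30 (H4) depth=30
  + 156.103.196.0/22 (H0) depth=22
  + 190.85.192.0/20 (H4) depth=20
  ? 156.103.196.80  path d0:H2→d1:-→d2:-→d3:-→d4:-→d5:-→d6:-→d7:-→d8:-→d9:-→d10:-→d11:-→d12:H5→d13:-→d14:-→d15:-→d16:-→d17:-→d18:-→d19:-→d20:-→d21:-→d22:H0  best=H0
  ? 20.207.17.99  path d0:H2  best=H2
  ? 157.26.245.239  path d0:H2→d1:-→d2:-→d3:-→d4:-→d5:-→d6:-→d7:-  best=H2
  - 217.34.207.140/32 clear@32
  ? 190.85.205.177  path d0:H2→d1:-→d2:-→d3:-→d4:-→d5:-→d6:H6→d7:-→d8:-→d9:-→d10:-→d11:-→d12:-→d13:-→d14:-→d15:-→d16:-→d17:-→d18:-→d19:-→d20:H4→d21:-→d22:-→d23:-→d24:-→d25:-→d26:-→d27:-→d28:H6  best=H6
  + 190.85.205.176/28 (H3) depth=28
  + 128.0.0.0/2 (H0) depth=2

== LOOKUPS ==
["H7","H2","H6","H6","no-route","H5","H6","H6","H6","H5","H5","H0","H2","H2","H6"]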